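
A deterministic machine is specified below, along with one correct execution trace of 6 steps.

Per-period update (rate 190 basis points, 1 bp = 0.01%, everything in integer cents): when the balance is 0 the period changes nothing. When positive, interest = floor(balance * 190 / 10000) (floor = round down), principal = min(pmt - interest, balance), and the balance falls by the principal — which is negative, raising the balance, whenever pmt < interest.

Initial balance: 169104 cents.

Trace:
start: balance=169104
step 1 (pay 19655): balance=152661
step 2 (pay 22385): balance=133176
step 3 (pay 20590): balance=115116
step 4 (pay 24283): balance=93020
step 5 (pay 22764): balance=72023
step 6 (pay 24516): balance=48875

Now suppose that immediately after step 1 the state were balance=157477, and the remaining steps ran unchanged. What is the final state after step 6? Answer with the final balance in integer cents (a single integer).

state after step 1 := balance=157477
step 2 (pay 22385): balance=138084
step 3 (pay 20590): balance=120117
step 4 (pay 24283): balance=98116
step 5 (pay 22764): balance=77216
step 6 (pay 24516): balance=54167

54167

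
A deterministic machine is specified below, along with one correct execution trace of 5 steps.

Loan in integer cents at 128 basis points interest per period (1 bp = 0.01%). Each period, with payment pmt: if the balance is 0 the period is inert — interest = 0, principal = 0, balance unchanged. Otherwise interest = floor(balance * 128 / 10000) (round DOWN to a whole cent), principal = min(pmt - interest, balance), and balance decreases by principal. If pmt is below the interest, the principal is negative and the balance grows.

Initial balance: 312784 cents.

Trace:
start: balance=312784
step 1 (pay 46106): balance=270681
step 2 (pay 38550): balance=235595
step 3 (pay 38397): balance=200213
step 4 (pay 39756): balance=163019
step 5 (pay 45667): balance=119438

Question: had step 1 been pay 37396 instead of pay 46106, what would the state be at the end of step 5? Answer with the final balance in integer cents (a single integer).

(re-executing from step 1 with the substitution; state before step 1: balance=312784)
step 1 (pay 37396): balance=279391
step 2 (pay 38550): balance=244417
step 3 (pay 38397): balance=209148
step 4 (pay 39756): balance=172069
step 5 (pay 45667): balance=128604

128604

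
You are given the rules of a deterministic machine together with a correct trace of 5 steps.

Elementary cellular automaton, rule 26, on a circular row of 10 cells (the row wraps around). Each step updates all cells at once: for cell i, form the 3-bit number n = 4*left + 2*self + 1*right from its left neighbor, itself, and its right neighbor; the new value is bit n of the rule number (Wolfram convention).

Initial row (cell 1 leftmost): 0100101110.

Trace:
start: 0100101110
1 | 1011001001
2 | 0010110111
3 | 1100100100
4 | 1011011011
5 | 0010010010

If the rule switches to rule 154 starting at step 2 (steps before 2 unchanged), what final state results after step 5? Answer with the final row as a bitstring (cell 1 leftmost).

0010011011

(re-executing steps 2..5 under rule 154; state before step 2: 1011001001)
2 | 0010110111
3 | 1100100110
4 | 1011011100
5 | 0010011011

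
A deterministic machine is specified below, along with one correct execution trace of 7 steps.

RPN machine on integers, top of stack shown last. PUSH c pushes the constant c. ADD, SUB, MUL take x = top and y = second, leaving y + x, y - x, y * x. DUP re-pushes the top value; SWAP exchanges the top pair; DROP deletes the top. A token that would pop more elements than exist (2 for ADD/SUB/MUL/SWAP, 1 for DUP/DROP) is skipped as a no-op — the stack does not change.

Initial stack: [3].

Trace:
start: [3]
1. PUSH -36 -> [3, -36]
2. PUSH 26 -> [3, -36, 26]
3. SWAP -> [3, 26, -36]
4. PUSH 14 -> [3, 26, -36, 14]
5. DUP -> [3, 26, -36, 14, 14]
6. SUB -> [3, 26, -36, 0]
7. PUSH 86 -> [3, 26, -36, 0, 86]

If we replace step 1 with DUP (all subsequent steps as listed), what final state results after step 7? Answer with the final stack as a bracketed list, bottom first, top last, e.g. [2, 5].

(re-executing from step 1 with the substitution; state before step 1: [3])
1. DUP -> [3, 3]
2. PUSH 26 -> [3, 3, 26]
3. SWAP -> [3, 26, 3]
4. PUSH 14 -> [3, 26, 3, 14]
5. DUP -> [3, 26, 3, 14, 14]
6. SUB -> [3, 26, 3, 0]
7. PUSH 86 -> [3, 26, 3, 0, 86]

[3, 26, 3, 0, 86]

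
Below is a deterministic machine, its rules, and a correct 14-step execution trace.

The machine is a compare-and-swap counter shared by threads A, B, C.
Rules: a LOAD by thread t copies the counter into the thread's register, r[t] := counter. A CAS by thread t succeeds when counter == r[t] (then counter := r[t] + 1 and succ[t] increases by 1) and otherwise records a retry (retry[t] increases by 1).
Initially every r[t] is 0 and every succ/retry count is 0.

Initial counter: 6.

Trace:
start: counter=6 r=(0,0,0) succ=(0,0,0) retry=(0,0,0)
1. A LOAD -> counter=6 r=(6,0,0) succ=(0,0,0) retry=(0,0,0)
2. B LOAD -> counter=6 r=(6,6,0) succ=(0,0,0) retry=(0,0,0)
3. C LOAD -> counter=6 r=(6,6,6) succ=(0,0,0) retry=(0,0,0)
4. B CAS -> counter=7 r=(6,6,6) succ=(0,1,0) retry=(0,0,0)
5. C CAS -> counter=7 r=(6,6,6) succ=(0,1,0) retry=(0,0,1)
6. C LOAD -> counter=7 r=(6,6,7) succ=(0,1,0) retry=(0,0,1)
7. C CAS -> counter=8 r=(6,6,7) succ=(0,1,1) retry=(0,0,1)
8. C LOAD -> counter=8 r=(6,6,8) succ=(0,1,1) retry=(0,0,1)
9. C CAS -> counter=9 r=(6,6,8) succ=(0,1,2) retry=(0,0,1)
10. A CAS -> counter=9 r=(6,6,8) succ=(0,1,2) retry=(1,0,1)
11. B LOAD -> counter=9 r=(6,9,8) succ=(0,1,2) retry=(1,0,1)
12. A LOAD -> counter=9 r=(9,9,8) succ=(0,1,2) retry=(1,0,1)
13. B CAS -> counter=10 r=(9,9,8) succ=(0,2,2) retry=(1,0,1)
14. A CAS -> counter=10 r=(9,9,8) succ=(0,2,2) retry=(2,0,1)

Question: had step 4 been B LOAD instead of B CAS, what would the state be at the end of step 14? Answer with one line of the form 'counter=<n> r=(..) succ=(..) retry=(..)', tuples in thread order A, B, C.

(re-executing from step 4 with the substitution; state before step 4: counter=6 r=(6,6,6) succ=(0,0,0) retry=(0,0,0))
4. B LOAD -> counter=6 r=(6,6,6) succ=(0,0,0) retry=(0,0,0)
5. C CAS -> counter=7 r=(6,6,6) succ=(0,0,1) retry=(0,0,0)
6. C LOAD -> counter=7 r=(6,6,7) succ=(0,0,1) retry=(0,0,0)
7. C CAS -> counter=8 r=(6,6,7) succ=(0,0,2) retry=(0,0,0)
8. C LOAD -> counter=8 r=(6,6,8) succ=(0,0,2) retry=(0,0,0)
9. C CAS -> counter=9 r=(6,6,8) succ=(0,0,3) retry=(0,0,0)
10. A CAS -> counter=9 r=(6,6,8) succ=(0,0,3) retry=(1,0,0)
11. B LOAD -> counter=9 r=(6,9,8) succ=(0,0,3) retry=(1,0,0)
12. A LOAD -> counter=9 r=(9,9,8) succ=(0,0,3) retry=(1,0,0)
13. B CAS -> counter=10 r=(9,9,8) succ=(0,1,3) retry=(1,0,0)
14. A CAS -> counter=10 r=(9,9,8) succ=(0,1,3) retry=(2,0,0)

counter=10 r=(9,9,8) succ=(0,1,3) retry=(2,0,0)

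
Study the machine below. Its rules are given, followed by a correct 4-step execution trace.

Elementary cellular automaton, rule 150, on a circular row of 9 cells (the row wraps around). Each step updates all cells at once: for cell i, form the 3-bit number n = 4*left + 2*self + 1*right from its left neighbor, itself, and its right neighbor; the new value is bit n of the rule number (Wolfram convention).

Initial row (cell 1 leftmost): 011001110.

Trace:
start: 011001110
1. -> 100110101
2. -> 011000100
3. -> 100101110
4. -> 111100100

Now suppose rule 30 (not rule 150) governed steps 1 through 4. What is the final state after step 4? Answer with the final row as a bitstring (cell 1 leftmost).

101000011

(re-executing steps 1..4 under rule 30; state before step 1: 011001110)
1. -> 110111001
2. -> 000100111
3. -> 101111100
4. -> 101000011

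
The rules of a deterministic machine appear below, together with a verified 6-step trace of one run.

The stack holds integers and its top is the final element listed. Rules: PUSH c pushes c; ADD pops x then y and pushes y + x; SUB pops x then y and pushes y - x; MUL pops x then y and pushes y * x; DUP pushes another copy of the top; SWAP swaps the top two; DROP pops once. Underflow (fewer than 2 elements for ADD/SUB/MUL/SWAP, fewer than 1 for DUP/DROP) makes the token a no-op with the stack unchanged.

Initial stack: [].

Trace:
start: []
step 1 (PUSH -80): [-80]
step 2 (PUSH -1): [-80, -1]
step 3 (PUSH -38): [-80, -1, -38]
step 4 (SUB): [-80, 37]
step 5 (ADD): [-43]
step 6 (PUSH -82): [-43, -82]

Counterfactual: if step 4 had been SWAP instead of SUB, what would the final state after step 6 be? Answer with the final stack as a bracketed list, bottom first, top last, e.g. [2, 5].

[-80, -39, -82]

(re-executing from step 4 with the substitution; state before step 4: [-80, -1, -38])
step 4 (SWAP): [-80, -38, -1]
step 5 (ADD): [-80, -39]
step 6 (PUSH -82): [-80, -39, -82]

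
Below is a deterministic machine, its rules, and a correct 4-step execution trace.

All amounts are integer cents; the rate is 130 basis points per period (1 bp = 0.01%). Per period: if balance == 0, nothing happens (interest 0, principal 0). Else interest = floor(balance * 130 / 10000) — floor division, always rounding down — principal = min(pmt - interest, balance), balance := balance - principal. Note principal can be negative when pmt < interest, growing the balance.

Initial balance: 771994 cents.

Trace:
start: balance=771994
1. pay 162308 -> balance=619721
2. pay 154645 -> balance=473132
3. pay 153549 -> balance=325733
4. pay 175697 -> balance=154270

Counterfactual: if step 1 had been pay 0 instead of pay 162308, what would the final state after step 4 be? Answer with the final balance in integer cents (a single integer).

(re-executing from step 1 with the substitution; state before step 1: balance=771994)
1. pay 0 -> balance=782029
2. pay 154645 -> balance=637550
3. pay 153549 -> balance=492289
4. pay 175697 -> balance=322991

322991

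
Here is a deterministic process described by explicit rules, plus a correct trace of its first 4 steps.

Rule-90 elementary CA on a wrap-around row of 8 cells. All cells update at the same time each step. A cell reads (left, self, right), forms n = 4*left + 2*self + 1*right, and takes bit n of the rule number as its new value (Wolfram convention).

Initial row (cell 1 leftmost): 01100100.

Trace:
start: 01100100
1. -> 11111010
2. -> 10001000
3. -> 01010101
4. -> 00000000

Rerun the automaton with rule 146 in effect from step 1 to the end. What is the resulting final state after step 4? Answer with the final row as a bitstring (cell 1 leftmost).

01101001

(re-executing steps 1..4 under rule 146; state before step 1: 01100100)
1. -> 10011010
2. -> 01100000
3. -> 10010000
4. -> 01101001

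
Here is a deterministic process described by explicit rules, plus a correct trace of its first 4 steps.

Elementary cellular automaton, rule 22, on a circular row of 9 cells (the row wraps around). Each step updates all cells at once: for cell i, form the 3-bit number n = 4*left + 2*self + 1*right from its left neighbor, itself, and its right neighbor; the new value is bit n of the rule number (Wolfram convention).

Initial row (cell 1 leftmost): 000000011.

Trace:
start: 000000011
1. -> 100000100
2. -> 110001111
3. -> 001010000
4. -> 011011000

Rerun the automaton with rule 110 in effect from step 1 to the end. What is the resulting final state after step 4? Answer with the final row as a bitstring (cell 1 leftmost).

000110001

(re-executing steps 1..4 under rule 110; state before step 1: 000000011)
1. -> 000000111
2. -> 000001101
3. -> 000011111
4. -> 000110001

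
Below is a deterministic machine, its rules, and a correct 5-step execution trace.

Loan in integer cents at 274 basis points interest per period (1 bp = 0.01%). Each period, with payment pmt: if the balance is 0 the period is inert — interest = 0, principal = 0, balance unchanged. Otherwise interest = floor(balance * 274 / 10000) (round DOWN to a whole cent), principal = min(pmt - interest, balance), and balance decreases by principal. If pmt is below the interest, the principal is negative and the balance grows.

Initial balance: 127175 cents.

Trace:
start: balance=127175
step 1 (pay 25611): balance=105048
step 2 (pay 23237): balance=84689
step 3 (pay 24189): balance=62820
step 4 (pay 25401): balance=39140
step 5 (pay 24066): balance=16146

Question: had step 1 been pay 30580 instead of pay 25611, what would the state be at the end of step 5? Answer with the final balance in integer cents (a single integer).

(re-executing from step 1 with the substitution; state before step 1: balance=127175)
step 1 (pay 30580): balance=100079
step 2 (pay 23237): balance=79584
step 3 (pay 24189): balance=57575
step 4 (pay 25401): balance=33751
step 5 (pay 24066): balance=10609

10609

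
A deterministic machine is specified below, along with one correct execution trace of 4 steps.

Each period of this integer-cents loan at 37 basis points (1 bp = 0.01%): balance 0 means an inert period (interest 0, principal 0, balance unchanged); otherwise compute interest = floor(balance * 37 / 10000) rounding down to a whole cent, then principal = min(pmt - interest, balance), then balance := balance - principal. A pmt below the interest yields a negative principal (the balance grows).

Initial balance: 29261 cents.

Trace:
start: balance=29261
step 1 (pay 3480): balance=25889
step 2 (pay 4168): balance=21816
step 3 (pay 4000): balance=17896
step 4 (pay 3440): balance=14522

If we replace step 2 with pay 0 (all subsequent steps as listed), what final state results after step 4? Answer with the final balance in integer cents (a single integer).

(re-executing from step 2 with the substitution; state before step 2: balance=25889)
step 2 (pay 0): balance=25984
step 3 (pay 4000): balance=22080
step 4 (pay 3440): balance=18721

18721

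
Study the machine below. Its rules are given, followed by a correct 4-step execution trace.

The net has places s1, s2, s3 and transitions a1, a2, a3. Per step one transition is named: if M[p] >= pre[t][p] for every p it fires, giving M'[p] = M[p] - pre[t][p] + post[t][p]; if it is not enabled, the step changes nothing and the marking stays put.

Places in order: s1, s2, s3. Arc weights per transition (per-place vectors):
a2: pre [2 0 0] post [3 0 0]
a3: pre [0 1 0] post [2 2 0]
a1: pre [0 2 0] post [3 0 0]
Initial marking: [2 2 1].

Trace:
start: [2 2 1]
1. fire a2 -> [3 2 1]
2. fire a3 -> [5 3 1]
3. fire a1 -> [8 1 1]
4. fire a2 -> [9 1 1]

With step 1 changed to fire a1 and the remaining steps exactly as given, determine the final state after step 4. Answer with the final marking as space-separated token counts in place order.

6 0 1

(re-executing from step 1 with the substitution; state before step 1: [2 2 1])
1. fire a1 -> [5 0 1]
2. fire a3 -> [5 0 1]
3. fire a1 -> [5 0 1]
4. fire a2 -> [6 0 1]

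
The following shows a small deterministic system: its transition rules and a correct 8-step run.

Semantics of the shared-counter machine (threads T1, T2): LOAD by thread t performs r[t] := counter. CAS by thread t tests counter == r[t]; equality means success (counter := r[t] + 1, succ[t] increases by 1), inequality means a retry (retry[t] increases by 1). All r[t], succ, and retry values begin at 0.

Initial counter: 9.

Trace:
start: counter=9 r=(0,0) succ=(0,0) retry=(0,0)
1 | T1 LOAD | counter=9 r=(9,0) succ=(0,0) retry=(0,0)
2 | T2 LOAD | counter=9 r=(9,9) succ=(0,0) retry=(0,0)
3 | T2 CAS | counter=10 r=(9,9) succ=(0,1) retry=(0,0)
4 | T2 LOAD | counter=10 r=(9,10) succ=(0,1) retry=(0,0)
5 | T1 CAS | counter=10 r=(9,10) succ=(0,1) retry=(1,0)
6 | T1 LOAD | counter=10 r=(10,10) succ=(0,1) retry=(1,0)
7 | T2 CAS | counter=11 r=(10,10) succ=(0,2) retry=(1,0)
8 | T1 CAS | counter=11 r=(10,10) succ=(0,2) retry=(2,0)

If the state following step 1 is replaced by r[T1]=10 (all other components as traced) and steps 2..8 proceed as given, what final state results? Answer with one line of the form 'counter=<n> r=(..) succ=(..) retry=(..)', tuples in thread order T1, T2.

counter=12 r=(11,10) succ=(2,1) retry=(0,1)

state after step 1 := counter=9 r=(10,0) succ=(0,0) retry=(0,0)
2 | T2 LOAD | counter=9 r=(10,9) succ=(0,0) retry=(0,0)
3 | T2 CAS | counter=10 r=(10,9) succ=(0,1) retry=(0,0)
4 | T2 LOAD | counter=10 r=(10,10) succ=(0,1) retry=(0,0)
5 | T1 CAS | counter=11 r=(10,10) succ=(1,1) retry=(0,0)
6 | T1 LOAD | counter=11 r=(11,10) succ=(1,1) retry=(0,0)
7 | T2 CAS | counter=11 r=(11,10) succ=(1,1) retry=(0,1)
8 | T1 CAS | counter=12 r=(11,10) succ=(2,1) retry=(0,1)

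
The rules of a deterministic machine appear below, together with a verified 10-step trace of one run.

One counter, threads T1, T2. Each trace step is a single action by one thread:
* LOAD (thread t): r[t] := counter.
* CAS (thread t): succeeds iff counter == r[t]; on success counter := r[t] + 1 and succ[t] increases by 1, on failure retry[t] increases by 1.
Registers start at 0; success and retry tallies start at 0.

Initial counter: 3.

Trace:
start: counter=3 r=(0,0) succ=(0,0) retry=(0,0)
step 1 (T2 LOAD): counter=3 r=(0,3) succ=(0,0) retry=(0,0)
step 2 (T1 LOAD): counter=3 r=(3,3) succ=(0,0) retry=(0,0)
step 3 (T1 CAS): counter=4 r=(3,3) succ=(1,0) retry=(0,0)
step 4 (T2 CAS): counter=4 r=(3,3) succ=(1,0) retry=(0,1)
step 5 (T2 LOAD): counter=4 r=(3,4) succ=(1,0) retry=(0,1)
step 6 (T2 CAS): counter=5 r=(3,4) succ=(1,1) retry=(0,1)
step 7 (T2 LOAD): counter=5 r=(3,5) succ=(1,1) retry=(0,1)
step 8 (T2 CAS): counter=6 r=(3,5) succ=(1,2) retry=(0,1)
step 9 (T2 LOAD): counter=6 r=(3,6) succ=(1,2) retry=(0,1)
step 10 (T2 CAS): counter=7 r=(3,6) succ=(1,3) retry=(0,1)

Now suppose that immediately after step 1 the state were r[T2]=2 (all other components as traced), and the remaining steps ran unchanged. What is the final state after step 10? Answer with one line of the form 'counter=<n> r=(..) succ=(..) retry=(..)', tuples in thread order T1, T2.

state after step 1 := counter=3 r=(0,2) succ=(0,0) retry=(0,0)
step 2 (T1 LOAD): counter=3 r=(3,2) succ=(0,0) retry=(0,0)
step 3 (T1 CAS): counter=4 r=(3,2) succ=(1,0) retry=(0,0)
step 4 (T2 CAS): counter=4 r=(3,2) succ=(1,0) retry=(0,1)
step 5 (T2 LOAD): counter=4 r=(3,4) succ=(1,0) retry=(0,1)
step 6 (T2 CAS): counter=5 r=(3,4) succ=(1,1) retry=(0,1)
step 7 (T2 LOAD): counter=5 r=(3,5) succ=(1,1) retry=(0,1)
step 8 (T2 CAS): counter=6 r=(3,5) succ=(1,2) retry=(0,1)
step 9 (T2 LOAD): counter=6 r=(3,6) succ=(1,2) retry=(0,1)
step 10 (T2 CAS): counter=7 r=(3,6) succ=(1,3) retry=(0,1)

counter=7 r=(3,6) succ=(1,3) retry=(0,1)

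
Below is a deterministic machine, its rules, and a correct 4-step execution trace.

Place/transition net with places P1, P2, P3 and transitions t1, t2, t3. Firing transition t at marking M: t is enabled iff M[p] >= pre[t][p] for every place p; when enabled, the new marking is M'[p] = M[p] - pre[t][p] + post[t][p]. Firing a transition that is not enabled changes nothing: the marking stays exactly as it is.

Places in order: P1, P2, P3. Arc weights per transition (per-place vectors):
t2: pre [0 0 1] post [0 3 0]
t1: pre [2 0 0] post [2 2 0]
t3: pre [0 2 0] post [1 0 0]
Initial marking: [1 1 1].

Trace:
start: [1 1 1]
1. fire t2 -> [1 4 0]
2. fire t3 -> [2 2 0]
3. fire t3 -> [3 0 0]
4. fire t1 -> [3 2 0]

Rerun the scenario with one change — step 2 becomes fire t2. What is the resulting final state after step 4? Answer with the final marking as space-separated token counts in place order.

2 4 0

(re-executing from step 2 with the substitution; state before step 2: [1 4 0])
2. fire t2 -> [1 4 0]
3. fire t3 -> [2 2 0]
4. fire t1 -> [2 4 0]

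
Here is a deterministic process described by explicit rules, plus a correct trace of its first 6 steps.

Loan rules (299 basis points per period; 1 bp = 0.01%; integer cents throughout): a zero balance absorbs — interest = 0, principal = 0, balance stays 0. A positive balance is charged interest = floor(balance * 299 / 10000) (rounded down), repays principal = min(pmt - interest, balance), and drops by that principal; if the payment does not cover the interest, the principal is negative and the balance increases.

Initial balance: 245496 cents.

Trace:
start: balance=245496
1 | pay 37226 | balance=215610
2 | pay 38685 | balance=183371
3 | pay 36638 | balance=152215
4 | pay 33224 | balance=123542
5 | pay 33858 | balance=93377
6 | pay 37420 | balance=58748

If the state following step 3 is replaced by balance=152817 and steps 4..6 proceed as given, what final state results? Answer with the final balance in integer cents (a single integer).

state after step 3 := balance=152817
4 | pay 33224 | balance=124162
5 | pay 33858 | balance=94016
6 | pay 37420 | balance=59407

59407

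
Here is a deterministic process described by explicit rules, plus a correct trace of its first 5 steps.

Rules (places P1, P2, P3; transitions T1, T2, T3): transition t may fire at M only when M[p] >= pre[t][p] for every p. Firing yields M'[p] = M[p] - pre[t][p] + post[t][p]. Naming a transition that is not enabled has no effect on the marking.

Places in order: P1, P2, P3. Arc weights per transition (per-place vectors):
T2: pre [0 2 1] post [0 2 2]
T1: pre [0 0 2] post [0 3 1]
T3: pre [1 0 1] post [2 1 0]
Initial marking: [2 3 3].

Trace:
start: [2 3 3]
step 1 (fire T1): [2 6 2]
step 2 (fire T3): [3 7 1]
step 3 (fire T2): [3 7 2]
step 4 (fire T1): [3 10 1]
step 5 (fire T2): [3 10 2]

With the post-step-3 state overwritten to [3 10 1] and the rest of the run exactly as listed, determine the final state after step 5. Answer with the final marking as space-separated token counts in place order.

state after step 3 := [3 10 1]
step 4 (fire T1): [3 10 1]
step 5 (fire T2): [3 10 2]

3 10 2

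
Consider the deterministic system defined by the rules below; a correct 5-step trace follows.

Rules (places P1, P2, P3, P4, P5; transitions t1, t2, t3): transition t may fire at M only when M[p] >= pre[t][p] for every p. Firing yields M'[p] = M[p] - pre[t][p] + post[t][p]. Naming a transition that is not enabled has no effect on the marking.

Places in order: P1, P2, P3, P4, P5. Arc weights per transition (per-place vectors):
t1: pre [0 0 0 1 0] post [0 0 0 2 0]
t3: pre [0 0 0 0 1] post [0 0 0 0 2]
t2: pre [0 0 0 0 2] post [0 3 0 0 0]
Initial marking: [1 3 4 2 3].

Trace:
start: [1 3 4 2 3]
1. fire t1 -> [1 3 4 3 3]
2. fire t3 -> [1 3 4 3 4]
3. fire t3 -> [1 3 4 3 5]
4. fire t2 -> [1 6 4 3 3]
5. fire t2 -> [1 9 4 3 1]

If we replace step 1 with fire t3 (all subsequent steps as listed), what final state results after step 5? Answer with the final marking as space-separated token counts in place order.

(re-executing from step 1 with the substitution; state before step 1: [1 3 4 2 3])
1. fire t3 -> [1 3 4 2 4]
2. fire t3 -> [1 3 4 2 5]
3. fire t3 -> [1 3 4 2 6]
4. fire t2 -> [1 6 4 2 4]
5. fire t2 -> [1 9 4 2 2]

1 9 4 2 2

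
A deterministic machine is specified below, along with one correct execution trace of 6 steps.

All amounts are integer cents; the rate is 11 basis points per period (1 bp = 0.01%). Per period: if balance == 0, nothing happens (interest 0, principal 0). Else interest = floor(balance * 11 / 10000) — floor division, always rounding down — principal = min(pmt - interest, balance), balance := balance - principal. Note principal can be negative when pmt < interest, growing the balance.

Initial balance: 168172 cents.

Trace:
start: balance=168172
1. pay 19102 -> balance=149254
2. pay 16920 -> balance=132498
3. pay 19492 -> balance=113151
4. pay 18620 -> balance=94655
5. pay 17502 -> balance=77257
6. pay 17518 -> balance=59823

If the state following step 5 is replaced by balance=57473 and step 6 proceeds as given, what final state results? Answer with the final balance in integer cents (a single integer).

40018

state after step 5 := balance=57473
6. pay 17518 -> balance=40018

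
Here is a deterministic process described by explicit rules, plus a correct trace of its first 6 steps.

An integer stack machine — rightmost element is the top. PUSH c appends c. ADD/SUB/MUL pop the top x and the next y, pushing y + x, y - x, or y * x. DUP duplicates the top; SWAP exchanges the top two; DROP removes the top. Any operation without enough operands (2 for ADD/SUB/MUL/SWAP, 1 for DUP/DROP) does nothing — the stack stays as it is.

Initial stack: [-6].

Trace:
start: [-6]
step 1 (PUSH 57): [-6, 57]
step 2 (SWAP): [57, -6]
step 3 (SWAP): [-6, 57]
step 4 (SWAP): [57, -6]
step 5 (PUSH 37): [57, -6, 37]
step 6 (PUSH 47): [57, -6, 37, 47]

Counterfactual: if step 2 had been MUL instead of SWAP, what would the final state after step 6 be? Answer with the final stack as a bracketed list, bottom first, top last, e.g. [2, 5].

(re-executing from step 2 with the substitution; state before step 2: [-6, 57])
step 2 (MUL): [-342]
step 3 (SWAP): [-342]
step 4 (SWAP): [-342]
step 5 (PUSH 37): [-342, 37]
step 6 (PUSH 47): [-342, 37, 47]

[-342, 37, 47]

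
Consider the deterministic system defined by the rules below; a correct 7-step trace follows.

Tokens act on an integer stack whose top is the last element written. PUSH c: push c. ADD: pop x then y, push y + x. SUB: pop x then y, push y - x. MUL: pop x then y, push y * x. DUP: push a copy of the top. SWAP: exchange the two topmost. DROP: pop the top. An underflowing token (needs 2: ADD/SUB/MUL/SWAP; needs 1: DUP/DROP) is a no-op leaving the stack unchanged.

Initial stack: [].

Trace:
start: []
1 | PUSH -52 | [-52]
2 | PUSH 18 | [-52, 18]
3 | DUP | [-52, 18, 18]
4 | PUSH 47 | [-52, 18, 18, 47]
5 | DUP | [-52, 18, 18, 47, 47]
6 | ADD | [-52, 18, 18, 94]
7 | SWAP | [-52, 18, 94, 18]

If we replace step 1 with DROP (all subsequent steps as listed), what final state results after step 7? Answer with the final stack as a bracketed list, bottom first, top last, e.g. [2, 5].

[18, 94, 18]

(re-executing from step 1 with the substitution; state before step 1: [])
1 | DROP | []
2 | PUSH 18 | [18]
3 | DUP | [18, 18]
4 | PUSH 47 | [18, 18, 47]
5 | DUP | [18, 18, 47, 47]
6 | ADD | [18, 18, 94]
7 | SWAP | [18, 94, 18]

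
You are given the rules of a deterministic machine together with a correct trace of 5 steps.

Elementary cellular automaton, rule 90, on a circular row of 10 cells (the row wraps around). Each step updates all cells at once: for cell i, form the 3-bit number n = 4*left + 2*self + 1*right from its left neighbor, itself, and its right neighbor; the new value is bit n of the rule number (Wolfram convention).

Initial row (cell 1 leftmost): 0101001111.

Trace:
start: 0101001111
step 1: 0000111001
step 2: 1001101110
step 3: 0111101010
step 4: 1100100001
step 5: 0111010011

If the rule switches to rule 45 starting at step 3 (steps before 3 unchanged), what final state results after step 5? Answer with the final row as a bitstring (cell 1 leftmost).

0101000101

(re-executing steps 3..5 under rule 45; state before step 3: 1001101110)
step 3: 1001011001
step 4: 0001110001
step 5: 0101000101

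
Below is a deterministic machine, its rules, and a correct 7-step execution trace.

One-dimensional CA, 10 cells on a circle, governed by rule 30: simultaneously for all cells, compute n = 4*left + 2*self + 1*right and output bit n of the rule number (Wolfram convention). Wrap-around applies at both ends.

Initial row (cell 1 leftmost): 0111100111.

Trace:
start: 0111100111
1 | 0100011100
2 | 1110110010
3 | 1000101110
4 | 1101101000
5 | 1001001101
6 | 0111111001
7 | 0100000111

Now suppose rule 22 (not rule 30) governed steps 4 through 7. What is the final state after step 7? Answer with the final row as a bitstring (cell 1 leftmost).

(re-executing steps 4..7 under rule 22; state before step 4: 1000101110)
4 | 1101100000
5 | 0000010001
6 | 1000111011
7 | 0101000000

0101000000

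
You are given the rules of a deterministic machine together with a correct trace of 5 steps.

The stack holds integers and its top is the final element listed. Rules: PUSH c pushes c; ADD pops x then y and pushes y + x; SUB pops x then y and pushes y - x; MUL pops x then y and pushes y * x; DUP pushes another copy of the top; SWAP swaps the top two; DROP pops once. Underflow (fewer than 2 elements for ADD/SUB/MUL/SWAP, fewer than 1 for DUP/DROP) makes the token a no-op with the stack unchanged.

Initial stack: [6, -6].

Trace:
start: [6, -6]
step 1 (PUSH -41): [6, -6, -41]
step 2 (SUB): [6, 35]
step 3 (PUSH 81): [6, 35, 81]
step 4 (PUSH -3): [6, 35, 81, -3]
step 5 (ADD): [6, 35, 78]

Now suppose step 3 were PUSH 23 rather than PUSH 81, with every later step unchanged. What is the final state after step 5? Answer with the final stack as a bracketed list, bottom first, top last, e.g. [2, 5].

[6, 35, 20]

(re-executing from step 3 with the substitution; state before step 3: [6, 35])
step 3 (PUSH 23): [6, 35, 23]
step 4 (PUSH -3): [6, 35, 23, -3]
step 5 (ADD): [6, 35, 20]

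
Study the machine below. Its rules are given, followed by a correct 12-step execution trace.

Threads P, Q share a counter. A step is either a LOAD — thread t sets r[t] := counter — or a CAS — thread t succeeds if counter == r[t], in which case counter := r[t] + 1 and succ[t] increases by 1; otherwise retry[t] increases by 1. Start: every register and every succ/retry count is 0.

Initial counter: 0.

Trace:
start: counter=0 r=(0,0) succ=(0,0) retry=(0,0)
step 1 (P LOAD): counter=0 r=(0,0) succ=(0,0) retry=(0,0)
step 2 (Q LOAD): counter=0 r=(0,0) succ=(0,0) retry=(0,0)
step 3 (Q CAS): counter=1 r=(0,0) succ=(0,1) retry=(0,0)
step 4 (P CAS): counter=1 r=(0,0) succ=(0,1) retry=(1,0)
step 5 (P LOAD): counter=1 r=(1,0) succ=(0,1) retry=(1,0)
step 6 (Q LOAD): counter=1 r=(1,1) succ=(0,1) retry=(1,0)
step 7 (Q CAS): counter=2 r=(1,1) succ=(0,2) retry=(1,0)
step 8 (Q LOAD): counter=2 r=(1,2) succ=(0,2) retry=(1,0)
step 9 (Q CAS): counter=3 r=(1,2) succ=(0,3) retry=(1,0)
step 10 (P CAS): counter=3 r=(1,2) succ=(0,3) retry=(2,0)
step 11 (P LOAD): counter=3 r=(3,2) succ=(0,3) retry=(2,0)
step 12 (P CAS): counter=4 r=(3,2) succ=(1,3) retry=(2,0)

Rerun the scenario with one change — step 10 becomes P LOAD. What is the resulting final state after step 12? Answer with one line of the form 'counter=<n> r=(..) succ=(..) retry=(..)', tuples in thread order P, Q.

counter=4 r=(3,2) succ=(1,3) retry=(1,0)

(re-executing from step 10 with the substitution; state before step 10: counter=3 r=(1,2) succ=(0,3) retry=(1,0))
step 10 (P LOAD): counter=3 r=(3,2) succ=(0,3) retry=(1,0)
step 11 (P LOAD): counter=3 r=(3,2) succ=(0,3) retry=(1,0)
step 12 (P CAS): counter=4 r=(3,2) succ=(1,3) retry=(1,0)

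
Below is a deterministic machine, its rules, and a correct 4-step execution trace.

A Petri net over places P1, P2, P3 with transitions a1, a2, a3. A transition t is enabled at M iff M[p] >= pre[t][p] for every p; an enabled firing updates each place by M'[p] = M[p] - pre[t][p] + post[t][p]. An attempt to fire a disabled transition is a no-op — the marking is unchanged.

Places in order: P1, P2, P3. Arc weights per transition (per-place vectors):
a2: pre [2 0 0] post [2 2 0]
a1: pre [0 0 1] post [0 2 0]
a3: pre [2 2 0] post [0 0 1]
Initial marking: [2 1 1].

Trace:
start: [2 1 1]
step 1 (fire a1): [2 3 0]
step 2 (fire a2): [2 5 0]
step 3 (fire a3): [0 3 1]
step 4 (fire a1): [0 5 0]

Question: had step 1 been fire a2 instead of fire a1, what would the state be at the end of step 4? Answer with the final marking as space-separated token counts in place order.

0 5 1

(re-executing from step 1 with the substitution; state before step 1: [2 1 1])
step 1 (fire a2): [2 3 1]
step 2 (fire a2): [2 5 1]
step 3 (fire a3): [0 3 2]
step 4 (fire a1): [0 5 1]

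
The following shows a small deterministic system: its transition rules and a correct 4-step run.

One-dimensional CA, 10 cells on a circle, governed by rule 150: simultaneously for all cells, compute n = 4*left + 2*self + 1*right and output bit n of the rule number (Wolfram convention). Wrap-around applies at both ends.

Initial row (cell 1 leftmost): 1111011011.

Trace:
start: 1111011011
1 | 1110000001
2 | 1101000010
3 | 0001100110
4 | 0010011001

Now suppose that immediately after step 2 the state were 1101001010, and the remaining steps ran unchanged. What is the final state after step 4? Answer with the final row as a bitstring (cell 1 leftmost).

0010110011

state after step 2 := 1101001010
3 | 0001111010
4 | 0010110011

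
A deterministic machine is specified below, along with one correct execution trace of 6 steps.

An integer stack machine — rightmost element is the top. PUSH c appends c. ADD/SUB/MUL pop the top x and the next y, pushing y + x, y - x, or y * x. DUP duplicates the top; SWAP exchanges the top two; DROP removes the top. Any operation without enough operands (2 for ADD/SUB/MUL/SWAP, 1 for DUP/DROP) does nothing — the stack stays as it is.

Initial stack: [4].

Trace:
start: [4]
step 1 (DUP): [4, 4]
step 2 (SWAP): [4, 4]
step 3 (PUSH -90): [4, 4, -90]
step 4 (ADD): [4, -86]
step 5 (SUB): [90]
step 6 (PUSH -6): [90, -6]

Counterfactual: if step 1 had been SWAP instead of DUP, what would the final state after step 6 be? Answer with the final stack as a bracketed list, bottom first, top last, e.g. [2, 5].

(re-executing from step 1 with the substitution; state before step 1: [4])
step 1 (SWAP): [4]
step 2 (SWAP): [4]
step 3 (PUSH -90): [4, -90]
step 4 (ADD): [-86]
step 5 (SUB): [-86]
step 6 (PUSH -6): [-86, -6]

[-86, -6]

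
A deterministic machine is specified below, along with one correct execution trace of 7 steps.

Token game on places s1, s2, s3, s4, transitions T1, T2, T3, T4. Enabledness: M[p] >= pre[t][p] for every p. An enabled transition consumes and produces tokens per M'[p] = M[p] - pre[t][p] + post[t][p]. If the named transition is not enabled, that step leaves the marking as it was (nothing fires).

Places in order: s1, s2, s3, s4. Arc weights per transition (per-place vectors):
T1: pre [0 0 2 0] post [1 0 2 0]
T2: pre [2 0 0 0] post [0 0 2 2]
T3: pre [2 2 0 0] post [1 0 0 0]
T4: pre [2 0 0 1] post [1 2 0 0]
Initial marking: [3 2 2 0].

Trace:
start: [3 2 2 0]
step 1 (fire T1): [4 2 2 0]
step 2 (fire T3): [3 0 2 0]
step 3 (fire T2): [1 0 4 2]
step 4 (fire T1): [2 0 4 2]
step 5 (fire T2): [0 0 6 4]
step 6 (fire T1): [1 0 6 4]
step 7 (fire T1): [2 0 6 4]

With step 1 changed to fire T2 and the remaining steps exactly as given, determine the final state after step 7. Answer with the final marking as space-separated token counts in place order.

2 2 6 4

(re-executing from step 1 with the substitution; state before step 1: [3 2 2 0])
step 1 (fire T2): [1 2 4 2]
step 2 (fire T3): [1 2 4 2]
step 3 (fire T2): [1 2 4 2]
step 4 (fire T1): [2 2 4 2]
step 5 (fire T2): [0 2 6 4]
step 6 (fire T1): [1 2 6 4]
step 7 (fire T1): [2 2 6 4]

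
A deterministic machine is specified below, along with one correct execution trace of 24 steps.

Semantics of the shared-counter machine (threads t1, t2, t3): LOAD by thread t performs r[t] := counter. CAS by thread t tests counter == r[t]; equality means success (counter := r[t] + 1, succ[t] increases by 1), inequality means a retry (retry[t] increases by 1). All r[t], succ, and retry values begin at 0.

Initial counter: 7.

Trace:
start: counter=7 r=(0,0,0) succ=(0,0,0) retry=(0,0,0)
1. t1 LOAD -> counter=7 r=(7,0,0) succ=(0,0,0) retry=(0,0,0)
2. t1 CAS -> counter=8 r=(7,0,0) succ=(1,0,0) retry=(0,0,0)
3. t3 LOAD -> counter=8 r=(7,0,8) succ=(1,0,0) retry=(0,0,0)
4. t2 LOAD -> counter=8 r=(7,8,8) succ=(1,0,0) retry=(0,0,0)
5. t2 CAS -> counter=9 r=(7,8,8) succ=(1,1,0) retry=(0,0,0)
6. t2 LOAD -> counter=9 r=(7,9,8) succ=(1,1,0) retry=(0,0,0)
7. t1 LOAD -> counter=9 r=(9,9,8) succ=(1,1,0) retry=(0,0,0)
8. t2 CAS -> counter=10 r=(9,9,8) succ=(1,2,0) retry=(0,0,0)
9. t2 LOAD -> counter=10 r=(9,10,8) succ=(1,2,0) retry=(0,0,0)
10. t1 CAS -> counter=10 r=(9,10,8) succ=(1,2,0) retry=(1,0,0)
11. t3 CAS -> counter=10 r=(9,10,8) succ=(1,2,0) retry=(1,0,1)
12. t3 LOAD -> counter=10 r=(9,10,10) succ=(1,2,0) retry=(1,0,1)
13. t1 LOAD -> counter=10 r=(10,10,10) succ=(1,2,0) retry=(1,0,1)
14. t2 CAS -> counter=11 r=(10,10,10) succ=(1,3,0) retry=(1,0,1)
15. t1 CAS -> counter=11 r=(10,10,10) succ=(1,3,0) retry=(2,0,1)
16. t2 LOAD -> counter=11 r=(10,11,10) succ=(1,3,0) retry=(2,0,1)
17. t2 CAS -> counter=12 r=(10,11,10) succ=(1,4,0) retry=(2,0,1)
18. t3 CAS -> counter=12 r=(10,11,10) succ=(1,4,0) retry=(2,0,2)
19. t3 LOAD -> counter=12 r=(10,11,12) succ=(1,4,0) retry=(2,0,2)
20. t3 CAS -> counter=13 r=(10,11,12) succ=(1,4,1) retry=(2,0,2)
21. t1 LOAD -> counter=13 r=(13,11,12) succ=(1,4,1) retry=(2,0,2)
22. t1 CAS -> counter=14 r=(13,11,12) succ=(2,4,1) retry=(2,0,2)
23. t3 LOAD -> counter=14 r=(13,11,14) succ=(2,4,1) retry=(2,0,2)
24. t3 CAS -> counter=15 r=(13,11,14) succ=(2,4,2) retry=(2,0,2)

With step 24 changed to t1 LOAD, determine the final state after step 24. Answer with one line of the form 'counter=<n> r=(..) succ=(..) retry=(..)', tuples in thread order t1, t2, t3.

(re-executing from step 24 with the substitution; state before step 24: counter=14 r=(13,11,14) succ=(2,4,1) retry=(2,0,2))
24. t1 LOAD -> counter=14 r=(14,11,14) succ=(2,4,1) retry=(2,0,2)

counter=14 r=(14,11,14) succ=(2,4,1) retry=(2,0,2)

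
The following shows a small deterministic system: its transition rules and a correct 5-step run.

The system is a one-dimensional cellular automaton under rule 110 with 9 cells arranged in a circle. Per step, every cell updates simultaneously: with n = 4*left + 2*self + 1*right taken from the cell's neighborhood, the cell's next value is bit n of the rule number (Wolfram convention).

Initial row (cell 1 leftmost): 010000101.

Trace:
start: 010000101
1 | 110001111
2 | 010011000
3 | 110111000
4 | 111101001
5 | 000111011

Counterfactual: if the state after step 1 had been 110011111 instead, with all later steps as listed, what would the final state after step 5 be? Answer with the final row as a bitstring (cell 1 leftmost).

100110011

state after step 1 := 110011111
2 | 010110000
3 | 111110000
4 | 100010001
5 | 100110011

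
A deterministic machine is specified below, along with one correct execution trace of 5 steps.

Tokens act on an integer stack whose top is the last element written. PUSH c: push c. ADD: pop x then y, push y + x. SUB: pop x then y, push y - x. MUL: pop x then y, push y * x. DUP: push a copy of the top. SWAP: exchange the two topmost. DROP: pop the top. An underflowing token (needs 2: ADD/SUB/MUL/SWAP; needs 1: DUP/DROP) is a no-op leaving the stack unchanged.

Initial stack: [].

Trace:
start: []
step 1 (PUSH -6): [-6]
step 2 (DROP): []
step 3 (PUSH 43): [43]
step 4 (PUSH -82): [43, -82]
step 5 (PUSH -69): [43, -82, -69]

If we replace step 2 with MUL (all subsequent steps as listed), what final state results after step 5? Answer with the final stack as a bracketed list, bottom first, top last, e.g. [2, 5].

[-6, 43, -82, -69]

(re-executing from step 2 with the substitution; state before step 2: [-6])
step 2 (MUL): [-6]
step 3 (PUSH 43): [-6, 43]
step 4 (PUSH -82): [-6, 43, -82]
step 5 (PUSH -69): [-6, 43, -82, -69]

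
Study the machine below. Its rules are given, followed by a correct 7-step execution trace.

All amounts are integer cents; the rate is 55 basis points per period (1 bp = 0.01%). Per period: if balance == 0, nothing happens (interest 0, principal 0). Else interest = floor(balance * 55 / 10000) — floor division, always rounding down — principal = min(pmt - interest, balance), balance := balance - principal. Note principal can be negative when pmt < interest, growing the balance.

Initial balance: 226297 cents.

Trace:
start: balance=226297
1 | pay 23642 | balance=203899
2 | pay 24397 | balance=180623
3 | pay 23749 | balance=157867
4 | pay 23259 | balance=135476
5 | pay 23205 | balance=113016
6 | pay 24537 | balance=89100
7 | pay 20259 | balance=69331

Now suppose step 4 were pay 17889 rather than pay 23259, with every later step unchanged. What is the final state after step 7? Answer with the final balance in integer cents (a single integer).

(re-executing from step 4 with the substitution; state before step 4: balance=157867)
4 | pay 17889 | balance=140846
5 | pay 23205 | balance=118415
6 | pay 24537 | balance=94529
7 | pay 20259 | balance=74789

74789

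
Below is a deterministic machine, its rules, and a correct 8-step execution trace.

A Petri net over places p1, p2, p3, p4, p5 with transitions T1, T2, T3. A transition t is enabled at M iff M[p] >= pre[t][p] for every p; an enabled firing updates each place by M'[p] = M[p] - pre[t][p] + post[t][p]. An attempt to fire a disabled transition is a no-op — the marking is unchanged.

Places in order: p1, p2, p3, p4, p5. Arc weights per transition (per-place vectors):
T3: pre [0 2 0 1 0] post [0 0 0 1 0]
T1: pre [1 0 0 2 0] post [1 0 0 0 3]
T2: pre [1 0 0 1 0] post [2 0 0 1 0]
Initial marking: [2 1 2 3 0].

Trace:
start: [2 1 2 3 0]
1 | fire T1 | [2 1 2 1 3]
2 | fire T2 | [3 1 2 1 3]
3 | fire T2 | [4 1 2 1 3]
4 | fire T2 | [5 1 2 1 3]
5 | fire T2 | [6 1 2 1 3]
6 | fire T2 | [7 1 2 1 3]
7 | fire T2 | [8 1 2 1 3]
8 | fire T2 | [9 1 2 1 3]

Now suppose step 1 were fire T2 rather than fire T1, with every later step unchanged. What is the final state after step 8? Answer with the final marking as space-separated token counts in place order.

(re-executing from step 1 with the substitution; state before step 1: [2 1 2 3 0])
1 | fire T2 | [3 1 2 3 0]
2 | fire T2 | [4 1 2 3 0]
3 | fire T2 | [5 1 2 3 0]
4 | fire T2 | [6 1 2 3 0]
5 | fire T2 | [7 1 2 3 0]
6 | fire T2 | [8 1 2 3 0]
7 | fire T2 | [9 1 2 3 0]
8 | fire T2 | [10 1 2 3 0]

10 1 2 3 0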